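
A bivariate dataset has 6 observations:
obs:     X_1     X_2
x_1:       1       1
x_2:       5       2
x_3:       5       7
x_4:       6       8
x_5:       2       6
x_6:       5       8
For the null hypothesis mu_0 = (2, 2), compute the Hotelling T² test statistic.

Step 1 — sample mean vector:
  mean(X_1) = (1 + 5 + 5 + 6 + 2 + 5) / 6 = 24/6 = 4
  mean(X_2) = (1 + 2 + 7 + 8 + 6 + 8) / 6 = 32/6 = 5.3333
  x̄ = (4, 5.3333),  deviation x̄ - mu_0 = (4, 5.3333) - (2, 2) = (2, 3.3333).

Step 2 — sample covariance matrix, S[i,j] = (1/(n-1)) · Σ_k (x_{k,i} - mean_i) · (x_{k,j} - mean_j), divisor n-1 = 5:
  S[X_1,X_1] = ((-3)·(-3) + (1)·(1) + (1)·(1) + (2)·(2) + (-2)·(-2) + (1)·(1)) / 5 = 20/5 = 4
  S[X_1,X_2] = ((-3)·(-4.3333) + (1)·(-3.3333) + (1)·(1.6667) + (2)·(2.6667) + (-2)·(0.6667) + (1)·(2.6667)) / 5 = 18/5 = 3.6
  S[X_2,X_2] = ((-4.3333)·(-4.3333) + (-3.3333)·(-3.3333) + (1.6667)·(1.6667) + (2.6667)·(2.6667) + (0.6667)·(0.6667) + (2.6667)·(2.6667)) / 5 = 47.3333/5 = 9.4667
  S = [[4, 3.6],
 [3.6, 9.4667]].

Step 3 — invert S. det(S) = 4·9.4667 - (3.6)² = 24.9067.
  S^{-1} = (1/det) · [[d, -b], [-b, a]] = [[0.3801, -0.1445],
 [-0.1445, 0.1606]].

Step 4 — quadratic form (x̄ - mu_0)^T · S^{-1} · (x̄ - mu_0):
  S^{-1} · (x̄ - mu_0) = (0.2784, 0.2463),
  (x̄ - mu_0)^T · [...] = (2)·(0.2784) + (3.3333)·(0.2463) = 1.3776.

Step 5 — scale by n: T² = 6 · 1.3776 = 8.2655.

T² ≈ 8.2655


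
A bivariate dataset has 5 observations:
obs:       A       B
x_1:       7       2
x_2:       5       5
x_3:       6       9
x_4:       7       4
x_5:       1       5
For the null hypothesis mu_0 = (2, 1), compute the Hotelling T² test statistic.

Step 1 — sample mean vector:
  mean(A) = (7 + 5 + 6 + 7 + 1) / 5 = 26/5 = 5.2
  mean(B) = (2 + 5 + 9 + 4 + 5) / 5 = 25/5 = 5
  x̄ = (5.2, 5),  deviation x̄ - mu_0 = (5.2, 5) - (2, 1) = (3.2, 4).

Step 2 — sample covariance matrix, S[i,j] = (1/(n-1)) · Σ_k (x_{k,i} - mean_i) · (x_{k,j} - mean_j), divisor n-1 = 4:
  S[A,A] = ((1.8)·(1.8) + (-0.2)·(-0.2) + (0.8)·(0.8) + (1.8)·(1.8) + (-4.2)·(-4.2)) / 4 = 24.8/4 = 6.2
  S[A,B] = ((1.8)·(-3) + (-0.2)·(0) + (0.8)·(4) + (1.8)·(-1) + (-4.2)·(0)) / 4 = -4/4 = -1
  S[B,B] = ((-3)·(-3) + (0)·(0) + (4)·(4) + (-1)·(-1) + (0)·(0)) / 4 = 26/4 = 6.5
  S = [[6.2, -1],
 [-1, 6.5]].

Step 3 — invert S. det(S) = 6.2·6.5 - (-1)² = 39.3.
  S^{-1} = (1/det) · [[d, -b], [-b, a]] = [[0.1654, 0.0254],
 [0.0254, 0.1578]].

Step 4 — quadratic form (x̄ - mu_0)^T · S^{-1} · (x̄ - mu_0):
  S^{-1} · (x̄ - mu_0) = (0.631, 0.7125),
  (x̄ - mu_0)^T · [...] = (3.2)·(0.631) + (4)·(0.7125) = 4.8692.

Step 5 — scale by n: T² = 5 · 4.8692 = 24.3461.

T² ≈ 24.3461


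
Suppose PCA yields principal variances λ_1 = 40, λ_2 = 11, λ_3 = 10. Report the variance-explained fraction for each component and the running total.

Step 1 — total variance = trace(Sigma) = Σ λ_i = 40 + 11 + 10 = 61.

Step 2 — fraction explained by component i = λ_i / Σ λ:
  PC1: 40/61 = 0.6557
  PC2: 11/61 = 0.1803
  PC3: 10/61 = 0.1639

Step 3 — cumulative fraction after k components = (λ_1 + ... + λ_k) / Σ λ:
  k = 1: 40/61 = 0.6557
  k = 2: (40 + 11)/61 = 51/61 = 0.8361
  k = 3: (40 + 11 + 10)/61 = 61/61 = 1

Summary (fraction, with percent):

explained: PC1 0.6557 (65.57%), PC2 0.1803 (18.03%), PC3 0.1639 (16.39%);  cumulative: 0.6557, 0.8361, 1


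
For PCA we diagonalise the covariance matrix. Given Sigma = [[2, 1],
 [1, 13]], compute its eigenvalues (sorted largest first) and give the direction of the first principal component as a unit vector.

Step 1 — characteristic polynomial of 2×2 Sigma:
  det(Sigma - λI) = λ² - trace · λ + det = 0.
  trace = 2 + 13 = 15, det = 2·13 - (1)² = 25.
Step 2 — discriminant:
  Δ = trace² - 4·det = 225 - 100 = 125.
Step 3 — eigenvalues:
  λ = (trace ± √Δ)/2 = (15 ± 11.1803)/2,
  λ_1 = 13.0902,  λ_2 = 1.9098.

Step 4 — unit eigenvector for λ_1: solve (Sigma - λ_1 I)v = 0. First row:
  (2 - 13.0902)·v_x + (1)·v_y = 0, i.e. (-11.0902)·v_x + (1)·v_y = 0,
  so v ∝ (b, λ_1 - a) = (1, 11.0902) = u.
  ||u|| = √((1)² + (11.0902)²) = √(123.9919) ≈ 11.1352,
  v_1 = u/||u|| ≈ (0.0898, 0.996) (||v_1|| = 1).

λ_1 = 13.0902,  λ_2 = 1.9098;  v_1 ≈ (0.0898, 0.996)


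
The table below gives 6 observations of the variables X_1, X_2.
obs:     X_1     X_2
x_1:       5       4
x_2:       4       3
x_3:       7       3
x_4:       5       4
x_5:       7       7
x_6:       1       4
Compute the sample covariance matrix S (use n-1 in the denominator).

Step 1 — column means:
  mean(X_1) = (5 + 4 + 7 + 5 + 7 + 1) / 6 = 29/6 = 4.8333
  mean(X_2) = (4 + 3 + 3 + 4 + 7 + 4) / 6 = 25/6 = 4.1667

Step 2 — sample covariance S[i,j] = (1/(n-1)) · Σ_k (x_{k,i} - mean_i) · (x_{k,j} - mean_j), with n-1 = 5.
  S[X_1,X_1] = ((0.1667)·(0.1667) + (-0.8333)·(-0.8333) + (2.1667)·(2.1667) + (0.1667)·(0.1667) + (2.1667)·(2.1667) + (-3.8333)·(-3.8333)) / 5 = 24.8333/5 = 4.9667
  S[X_1,X_2] = ((0.1667)·(-0.1667) + (-0.8333)·(-1.1667) + (2.1667)·(-1.1667) + (0.1667)·(-0.1667) + (2.1667)·(2.8333) + (-3.8333)·(-0.1667)) / 5 = 5.1667/5 = 1.0333
  S[X_2,X_2] = ((-0.1667)·(-0.1667) + (-1.1667)·(-1.1667) + (-1.1667)·(-1.1667) + (-0.1667)·(-0.1667) + (2.8333)·(2.8333) + (-0.1667)·(-0.1667)) / 5 = 10.8333/5 = 2.1667

S is symmetric (S[j,i] = S[i,j]). Assembling:

S = [[4.9667, 1.0333],
 [1.0333, 2.1667]]


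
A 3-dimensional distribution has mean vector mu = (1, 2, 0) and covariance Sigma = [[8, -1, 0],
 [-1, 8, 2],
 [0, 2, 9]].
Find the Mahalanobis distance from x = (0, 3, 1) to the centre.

Step 1 — centre the observation: (x - mu) = (-1, 1, 1).

Step 2 — invert Sigma (cofactor / det for 3×3, or solve directly):
  Sigma^{-1} = [[0.1271, 0.0168, -0.0037],
 [0.0168, 0.1346, -0.0299],
 [-0.0037, -0.0299, 0.1178]].

Step 3 — form the quadratic (x - mu)^T · Sigma^{-1} · (x - mu):
  Sigma^{-1} · (x - mu) = (-0.114, 0.0879, 0.0916).
  (x - mu)^T · [Sigma^{-1} · (x - mu)] = (-1)·(-0.114) + (1)·(0.0879) + (1)·(0.0916) = 0.2935.

Step 4 — take square root: d = √(0.2935) ≈ 0.5417.

d(x, mu) = √(0.2935) ≈ 0.5417


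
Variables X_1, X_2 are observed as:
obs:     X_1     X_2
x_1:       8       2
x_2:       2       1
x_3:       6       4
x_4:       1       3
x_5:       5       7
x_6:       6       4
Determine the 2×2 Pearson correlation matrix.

Step 1 — column means:
  mean(X_1) = (8 + 2 + 6 + 1 + 5 + 6) / 6 = 28/6 = 4.6667
  mean(X_2) = (2 + 1 + 4 + 3 + 7 + 4) / 6 = 21/6 = 3.5

Step 2 — sample variances and covariances s[i,j] = (1/(n-1)) · Σ_k (x_{k,i} - mean_i) · (x_{k,j} - mean_j), with n-1 = 5:
  s[X_1,X_1] = ((3.3333)·(3.3333) + (-2.6667)·(-2.6667) + (1.3333)·(1.3333) + (-3.6667)·(-3.6667) + (0.3333)·(0.3333) + (1.3333)·(1.3333)) / 5 = 35.3333/5 = 7.0667
  s[X_1,X_2] = ((3.3333)·(-1.5) + (-2.6667)·(-2.5) + (1.3333)·(0.5) + (-3.6667)·(-0.5) + (0.3333)·(3.5) + (1.3333)·(0.5)) / 5 = 6/5 = 1.2
  s[X_2,X_2] = ((-1.5)·(-1.5) + (-2.5)·(-2.5) + (0.5)·(0.5) + (-0.5)·(-0.5) + (3.5)·(3.5) + (0.5)·(0.5)) / 5 = 21.5/5 = 4.3
  Sample standard deviations s_i = √(s[i,i]):
  s(X_1) = √(7.0667) = 2.6583
  s(X_2) = √(4.3) = 2.0736

Step 3 — r_{ij} = s_{ij} / (s_i · s_j):
  r[X_1,X_1] = 1 (diagonal).
  r[X_1,X_2] = 1.2 / (2.6583 · 2.0736) = 1.2 / 5.5124 = 0.2177
  r[X_2,X_2] = 1 (diagonal).

R is symmetric with unit diagonal. Assembling:

R = [[1, 0.2177],
 [0.2177, 1]]


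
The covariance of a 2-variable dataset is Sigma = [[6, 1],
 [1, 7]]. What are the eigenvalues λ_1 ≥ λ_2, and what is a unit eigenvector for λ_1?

Step 1 — characteristic polynomial of 2×2 Sigma:
  det(Sigma - λI) = λ² - trace · λ + det = 0.
  trace = 6 + 7 = 13, det = 6·7 - (1)² = 41.
Step 2 — discriminant:
  Δ = trace² - 4·det = 169 - 164 = 5.
Step 3 — eigenvalues:
  λ = (trace ± √Δ)/2 = (13 ± 2.2361)/2,
  λ_1 = 7.618,  λ_2 = 5.382.

Step 4 — unit eigenvector for λ_1: solve (Sigma - λ_1 I)v = 0. First row:
  (6 - 7.618)·v_x + (1)·v_y = 0, i.e. (-1.618)·v_x + (1)·v_y = 0,
  so v ∝ (b, λ_1 - a) = (1, 1.618) = u.
  ||u|| = √((1)² + (1.618)²) = √(3.618) ≈ 1.9021,
  v_1 = u/||u|| ≈ (0.5257, 0.8507) (||v_1|| = 1).

λ_1 = 7.618,  λ_2 = 5.382;  v_1 ≈ (0.5257, 0.8507)


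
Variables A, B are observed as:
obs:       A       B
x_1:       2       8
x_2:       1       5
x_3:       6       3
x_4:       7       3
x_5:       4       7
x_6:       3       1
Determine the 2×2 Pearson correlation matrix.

Step 1 — column means:
  mean(A) = (2 + 1 + 6 + 7 + 4 + 3) / 6 = 23/6 = 3.8333
  mean(B) = (8 + 5 + 3 + 3 + 7 + 1) / 6 = 27/6 = 4.5

Step 2 — sample variances and covariances s[i,j] = (1/(n-1)) · Σ_k (x_{k,i} - mean_i) · (x_{k,j} - mean_j), with n-1 = 5:
  s[A,A] = ((-1.8333)·(-1.8333) + (-2.8333)·(-2.8333) + (2.1667)·(2.1667) + (3.1667)·(3.1667) + (0.1667)·(0.1667) + (-0.8333)·(-0.8333)) / 5 = 26.8333/5 = 5.3667
  s[A,B] = ((-1.8333)·(3.5) + (-2.8333)·(0.5) + (2.1667)·(-1.5) + (3.1667)·(-1.5) + (0.1667)·(2.5) + (-0.8333)·(-3.5)) / 5 = -12.5/5 = -2.5
  s[B,B] = ((3.5)·(3.5) + (0.5)·(0.5) + (-1.5)·(-1.5) + (-1.5)·(-1.5) + (2.5)·(2.5) + (-3.5)·(-3.5)) / 5 = 35.5/5 = 7.1
  Sample standard deviations s_i = √(s[i,i]):
  s(A) = √(5.3667) = 2.3166
  s(B) = √(7.1) = 2.6646

Step 3 — r_{ij} = s_{ij} / (s_i · s_j):
  r[A,A] = 1 (diagonal).
  r[A,B] = -2.5 / (2.3166 · 2.6646) = -2.5 / 6.1728 = -0.405
  r[B,B] = 1 (diagonal).

R is symmetric with unit diagonal. Assembling:

R = [[1, -0.405],
 [-0.405, 1]]


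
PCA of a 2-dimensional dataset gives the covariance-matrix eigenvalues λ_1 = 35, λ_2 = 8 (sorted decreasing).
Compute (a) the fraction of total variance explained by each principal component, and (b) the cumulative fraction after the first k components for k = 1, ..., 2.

Step 1 — total variance = trace(Sigma) = Σ λ_i = 35 + 8 = 43.

Step 2 — fraction explained by component i = λ_i / Σ λ:
  PC1: 35/43 = 0.814
  PC2: 8/43 = 0.186

Step 3 — cumulative fraction after k components = (λ_1 + ... + λ_k) / Σ λ:
  k = 1: 35/43 = 0.814
  k = 2: (35 + 8)/43 = 43/43 = 1

Summary (fraction, with percent):

explained: PC1 0.814 (81.4%), PC2 0.186 (18.6%);  cumulative: 0.814, 1


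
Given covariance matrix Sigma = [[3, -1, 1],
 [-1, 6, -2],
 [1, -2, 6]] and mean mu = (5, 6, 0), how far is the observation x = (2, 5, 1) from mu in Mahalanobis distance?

Step 1 — centre the observation: (x - mu) = (-3, -1, 1).

Step 2 — invert Sigma (cofactor / det for 3×3, or solve directly):
  Sigma^{-1} = [[0.3636, 0.0455, -0.0455],
 [0.0455, 0.1932, 0.0568],
 [-0.0455, 0.0568, 0.1932]].

Step 3 — form the quadratic (x - mu)^T · Sigma^{-1} · (x - mu):
  Sigma^{-1} · (x - mu) = (-1.1818, -0.2727, 0.2727).
  (x - mu)^T · [Sigma^{-1} · (x - mu)] = (-3)·(-1.1818) + (-1)·(-0.2727) + (1)·(0.2727) = 4.0909.

Step 4 — take square root: d = √(4.0909) ≈ 2.0226.

d(x, mu) = √(4.0909) ≈ 2.0226


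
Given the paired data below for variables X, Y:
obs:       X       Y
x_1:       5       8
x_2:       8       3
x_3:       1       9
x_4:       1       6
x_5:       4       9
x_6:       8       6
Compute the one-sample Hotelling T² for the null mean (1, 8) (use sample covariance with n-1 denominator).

Step 1 — sample mean vector:
  mean(X) = (5 + 8 + 1 + 1 + 4 + 8) / 6 = 27/6 = 4.5
  mean(Y) = (8 + 3 + 9 + 6 + 9 + 6) / 6 = 41/6 = 6.8333
  x̄ = (4.5, 6.8333),  deviation x̄ - mu_0 = (4.5, 6.8333) - (1, 8) = (3.5, -1.1667).

Step 2 — sample covariance matrix, S[i,j] = (1/(n-1)) · Σ_k (x_{k,i} - mean_i) · (x_{k,j} - mean_j), divisor n-1 = 5:
  S[X,X] = ((0.5)·(0.5) + (3.5)·(3.5) + (-3.5)·(-3.5) + (-3.5)·(-3.5) + (-0.5)·(-0.5) + (3.5)·(3.5)) / 5 = 49.5/5 = 9.9
  S[X,Y] = ((0.5)·(1.1667) + (3.5)·(-3.8333) + (-3.5)·(2.1667) + (-3.5)·(-0.8333) + (-0.5)·(2.1667) + (3.5)·(-0.8333)) / 5 = -21.5/5 = -4.3
  S[Y,Y] = ((1.1667)·(1.1667) + (-3.8333)·(-3.8333) + (2.1667)·(2.1667) + (-0.8333)·(-0.8333) + (2.1667)·(2.1667) + (-0.8333)·(-0.8333)) / 5 = 26.8333/5 = 5.3667
  S = [[9.9, -4.3],
 [-4.3, 5.3667]].

Step 3 — invert S. det(S) = 9.9·5.3667 - (-4.3)² = 34.64.
  S^{-1} = (1/det) · [[d, -b], [-b, a]] = [[0.1549, 0.1241],
 [0.1241, 0.2858]].

Step 4 — quadratic form (x̄ - mu_0)^T · S^{-1} · (x̄ - mu_0):
  S^{-1} · (x̄ - mu_0) = (0.3974, 0.101),
  (x̄ - mu_0)^T · [...] = (3.5)·(0.3974) + (-1.1667)·(0.101) = 1.2731.

Step 5 — scale by n: T² = 6 · 1.2731 = 7.6386.

T² ≈ 7.6386


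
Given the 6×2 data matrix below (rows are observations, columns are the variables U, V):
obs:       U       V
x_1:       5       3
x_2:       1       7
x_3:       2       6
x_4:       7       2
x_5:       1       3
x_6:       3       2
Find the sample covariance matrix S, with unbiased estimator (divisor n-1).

Step 1 — column means:
  mean(U) = (5 + 1 + 2 + 7 + 1 + 3) / 6 = 19/6 = 3.1667
  mean(V) = (3 + 7 + 6 + 2 + 3 + 2) / 6 = 23/6 = 3.8333

Step 2 — sample covariance S[i,j] = (1/(n-1)) · Σ_k (x_{k,i} - mean_i) · (x_{k,j} - mean_j), with n-1 = 5.
  S[U,U] = ((1.8333)·(1.8333) + (-2.1667)·(-2.1667) + (-1.1667)·(-1.1667) + (3.8333)·(3.8333) + (-2.1667)·(-2.1667) + (-0.1667)·(-0.1667)) / 5 = 28.8333/5 = 5.7667
  S[U,V] = ((1.8333)·(-0.8333) + (-2.1667)·(3.1667) + (-1.1667)·(2.1667) + (3.8333)·(-1.8333) + (-2.1667)·(-0.8333) + (-0.1667)·(-1.8333)) / 5 = -15.8333/5 = -3.1667
  S[V,V] = ((-0.8333)·(-0.8333) + (3.1667)·(3.1667) + (2.1667)·(2.1667) + (-1.8333)·(-1.8333) + (-0.8333)·(-0.8333) + (-1.8333)·(-1.8333)) / 5 = 22.8333/5 = 4.5667

S is symmetric (S[j,i] = S[i,j]). Assembling:

S = [[5.7667, -3.1667],
 [-3.1667, 4.5667]]


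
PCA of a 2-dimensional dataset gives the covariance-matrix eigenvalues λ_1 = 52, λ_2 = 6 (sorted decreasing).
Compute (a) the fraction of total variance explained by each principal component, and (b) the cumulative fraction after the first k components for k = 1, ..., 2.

Step 1 — total variance = trace(Sigma) = Σ λ_i = 52 + 6 = 58.

Step 2 — fraction explained by component i = λ_i / Σ λ:
  PC1: 52/58 = 0.8966
  PC2: 6/58 = 0.1034

Step 3 — cumulative fraction after k components = (λ_1 + ... + λ_k) / Σ λ:
  k = 1: 52/58 = 0.8966
  k = 2: (52 + 6)/58 = 58/58 = 1

Summary (fraction, with percent):

explained: PC1 0.8966 (89.66%), PC2 0.1034 (10.34%);  cumulative: 0.8966, 1


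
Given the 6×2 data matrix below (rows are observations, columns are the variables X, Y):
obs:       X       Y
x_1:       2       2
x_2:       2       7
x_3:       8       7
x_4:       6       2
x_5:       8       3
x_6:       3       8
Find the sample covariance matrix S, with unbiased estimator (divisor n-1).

Step 1 — column means:
  mean(X) = (2 + 2 + 8 + 6 + 8 + 3) / 6 = 29/6 = 4.8333
  mean(Y) = (2 + 7 + 7 + 2 + 3 + 8) / 6 = 29/6 = 4.8333

Step 2 — sample covariance S[i,j] = (1/(n-1)) · Σ_k (x_{k,i} - mean_i) · (x_{k,j} - mean_j), with n-1 = 5.
  S[X,X] = ((-2.8333)·(-2.8333) + (-2.8333)·(-2.8333) + (3.1667)·(3.1667) + (1.1667)·(1.1667) + (3.1667)·(3.1667) + (-1.8333)·(-1.8333)) / 5 = 40.8333/5 = 8.1667
  S[X,Y] = ((-2.8333)·(-2.8333) + (-2.8333)·(2.1667) + (3.1667)·(2.1667) + (1.1667)·(-2.8333) + (3.1667)·(-1.8333) + (-1.8333)·(3.1667)) / 5 = -6.1667/5 = -1.2333
  S[Y,Y] = ((-2.8333)·(-2.8333) + (2.1667)·(2.1667) + (2.1667)·(2.1667) + (-2.8333)·(-2.8333) + (-1.8333)·(-1.8333) + (3.1667)·(3.1667)) / 5 = 38.8333/5 = 7.7667

S is symmetric (S[j,i] = S[i,j]). Assembling:

S = [[8.1667, -1.2333],
 [-1.2333, 7.7667]]


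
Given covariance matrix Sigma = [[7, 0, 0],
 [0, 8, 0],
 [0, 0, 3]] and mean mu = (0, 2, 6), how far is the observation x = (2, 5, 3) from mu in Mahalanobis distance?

Step 1 — centre the observation: (x - mu) = (2, 3, -3).

Step 2 — invert Sigma (cofactor / det for 3×3, or solve directly):
  Sigma^{-1} = [[0.1429, 0, 0],
 [0, 0.125, 0],
 [0, 0, 0.3333]].

Step 3 — form the quadratic (x - mu)^T · Sigma^{-1} · (x - mu):
  Sigma^{-1} · (x - mu) = (0.2857, 0.375, -1).
  (x - mu)^T · [Sigma^{-1} · (x - mu)] = (2)·(0.2857) + (3)·(0.375) + (-3)·(-1) = 4.6964.

Step 4 — take square root: d = √(4.6964) ≈ 2.1671.

d(x, mu) = √(4.6964) ≈ 2.1671


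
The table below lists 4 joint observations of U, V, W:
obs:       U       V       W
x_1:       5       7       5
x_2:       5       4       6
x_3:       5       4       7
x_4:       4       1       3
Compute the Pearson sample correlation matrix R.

Step 1 — column means:
  mean(U) = (5 + 5 + 5 + 4) / 4 = 19/4 = 4.75
  mean(V) = (7 + 4 + 4 + 1) / 4 = 16/4 = 4
  mean(W) = (5 + 6 + 7 + 3) / 4 = 21/4 = 5.25

Step 2 — sample variances and covariances s[i,j] = (1/(n-1)) · Σ_k (x_{k,i} - mean_i) · (x_{k,j} - mean_j), with n-1 = 3:
  s[U,U] = ((0.25)·(0.25) + (0.25)·(0.25) + (0.25)·(0.25) + (-0.75)·(-0.75)) / 3 = 0.75/3 = 0.25
  s[U,V] = ((0.25)·(3) + (0.25)·(0) + (0.25)·(0) + (-0.75)·(-3)) / 3 = 3/3 = 1
  s[U,W] = ((0.25)·(-0.25) + (0.25)·(0.75) + (0.25)·(1.75) + (-0.75)·(-2.25)) / 3 = 2.25/3 = 0.75
  s[V,V] = ((3)·(3) + (0)·(0) + (0)·(0) + (-3)·(-3)) / 3 = 18/3 = 6
  s[V,W] = ((3)·(-0.25) + (0)·(0.75) + (0)·(1.75) + (-3)·(-2.25)) / 3 = 6/3 = 2
  s[W,W] = ((-0.25)·(-0.25) + (0.75)·(0.75) + (1.75)·(1.75) + (-2.25)·(-2.25)) / 3 = 8.75/3 = 2.9167
  Sample standard deviations s_i = √(s[i,i]):
  s(U) = √(0.25) = 0.5
  s(V) = √(6) = 2.4495
  s(W) = √(2.9167) = 1.7078

Step 3 — r_{ij} = s_{ij} / (s_i · s_j):
  r[U,U] = 1 (diagonal).
  r[U,V] = 1 / (0.5 · 2.4495) = 1 / 1.2247 = 0.8165
  r[U,W] = 0.75 / (0.5 · 1.7078) = 0.75 / 0.8539 = 0.8783
  r[V,V] = 1 (diagonal).
  r[V,W] = 2 / (2.4495 · 1.7078) = 2 / 4.1833 = 0.4781
  r[W,W] = 1 (diagonal).

R is symmetric with unit diagonal. Assembling:

R = [[1, 0.8165, 0.8783],
 [0.8165, 1, 0.4781],
 [0.8783, 0.4781, 1]]


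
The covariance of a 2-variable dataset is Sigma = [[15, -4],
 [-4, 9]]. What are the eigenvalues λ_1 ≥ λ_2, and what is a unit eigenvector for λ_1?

Step 1 — characteristic polynomial of 2×2 Sigma:
  det(Sigma - λI) = λ² - trace · λ + det = 0.
  trace = 15 + 9 = 24, det = 15·9 - (-4)² = 119.
Step 2 — discriminant:
  Δ = trace² - 4·det = 576 - 476 = 100.
Step 3 — eigenvalues:
  λ = (trace ± √Δ)/2 = (24 ± 10)/2,
  λ_1 = 17,  λ_2 = 7.

Step 4 — unit eigenvector for λ_1: solve (Sigma - λ_1 I)v = 0. First row:
  (15 - 17)·v_x + (-4)·v_y = 0, i.e. (-2)·v_x + (-4)·v_y = 0,
  so v ∝ (b, λ_1 - a) = (-4, 2); multiply by -1 so the first entry is positive: u = (4, -2).
  ||u|| = √((4)² + (-2)²) = √(20) ≈ 4.4721,
  v_1 = u/||u|| ≈ (0.8944, -0.4472) (||v_1|| = 1).

λ_1 = 17,  λ_2 = 7;  v_1 ≈ (0.8944, -0.4472)


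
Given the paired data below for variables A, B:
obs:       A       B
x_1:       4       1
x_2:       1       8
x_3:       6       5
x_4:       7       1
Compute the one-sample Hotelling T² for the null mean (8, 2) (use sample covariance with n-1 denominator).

Step 1 — sample mean vector:
  mean(A) = (4 + 1 + 6 + 7) / 4 = 18/4 = 4.5
  mean(B) = (1 + 8 + 5 + 1) / 4 = 15/4 = 3.75
  x̄ = (4.5, 3.75),  deviation x̄ - mu_0 = (4.5, 3.75) - (8, 2) = (-3.5, 1.75).

Step 2 — sample covariance matrix, S[i,j] = (1/(n-1)) · Σ_k (x_{k,i} - mean_i) · (x_{k,j} - mean_j), divisor n-1 = 3:
  S[A,A] = ((-0.5)·(-0.5) + (-3.5)·(-3.5) + (1.5)·(1.5) + (2.5)·(2.5)) / 3 = 21/3 = 7
  S[A,B] = ((-0.5)·(-2.75) + (-3.5)·(4.25) + (1.5)·(1.25) + (2.5)·(-2.75)) / 3 = -18.5/3 = -6.1667
  S[B,B] = ((-2.75)·(-2.75) + (4.25)·(4.25) + (1.25)·(1.25) + (-2.75)·(-2.75)) / 3 = 34.75/3 = 11.5833
  S = [[7, -6.1667],
 [-6.1667, 11.5833]].

Step 3 — invert S. det(S) = 7·11.5833 - (-6.1667)² = 43.0556.
  S^{-1} = (1/det) · [[d, -b], [-b, a]] = [[0.269, 0.1432],
 [0.1432, 0.1626]].

Step 4 — quadratic form (x̄ - mu_0)^T · S^{-1} · (x̄ - mu_0):
  S^{-1} · (x̄ - mu_0) = (-0.691, -0.2168),
  (x̄ - mu_0)^T · [...] = (-3.5)·(-0.691) + (1.75)·(-0.2168) = 2.039.

Step 5 — scale by n: T² = 4 · 2.039 = 8.1561.

T² ≈ 8.1561


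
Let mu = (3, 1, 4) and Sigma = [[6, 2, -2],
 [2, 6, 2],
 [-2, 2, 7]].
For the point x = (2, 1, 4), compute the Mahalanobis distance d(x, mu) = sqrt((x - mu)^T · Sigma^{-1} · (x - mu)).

Step 1 — centre the observation: (x - mu) = (-1, 0, 0).

Step 2 — invert Sigma (cofactor / det for 3×3, or solve directly):
  Sigma^{-1} = [[0.2375, -0.1125, 0.1],
 [-0.1125, 0.2375, -0.1],
 [0.1, -0.1, 0.2]].

Step 3 — form the quadratic (x - mu)^T · Sigma^{-1} · (x - mu):
  Sigma^{-1} · (x - mu) = (-0.2375, 0.1125, -0.1).
  (x - mu)^T · [Sigma^{-1} · (x - mu)] = (-1)·(-0.2375) + (0)·(0.1125) + (0)·(-0.1) = 0.2375.

Step 4 — take square root: d = √(0.2375) ≈ 0.4873.

d(x, mu) = √(0.2375) ≈ 0.4873


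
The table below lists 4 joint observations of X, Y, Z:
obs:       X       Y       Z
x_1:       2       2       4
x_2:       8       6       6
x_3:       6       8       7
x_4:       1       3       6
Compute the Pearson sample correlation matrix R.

Step 1 — column means:
  mean(X) = (2 + 8 + 6 + 1) / 4 = 17/4 = 4.25
  mean(Y) = (2 + 6 + 8 + 3) / 4 = 19/4 = 4.75
  mean(Z) = (4 + 6 + 7 + 6) / 4 = 23/4 = 5.75

Step 2 — sample variances and covariances s[i,j] = (1/(n-1)) · Σ_k (x_{k,i} - mean_i) · (x_{k,j} - mean_j), with n-1 = 3:
  s[X,X] = ((-2.25)·(-2.25) + (3.75)·(3.75) + (1.75)·(1.75) + (-3.25)·(-3.25)) / 3 = 32.75/3 = 10.9167
  s[X,Y] = ((-2.25)·(-2.75) + (3.75)·(1.25) + (1.75)·(3.25) + (-3.25)·(-1.75)) / 3 = 22.25/3 = 7.4167
  s[X,Z] = ((-2.25)·(-1.75) + (3.75)·(0.25) + (1.75)·(1.25) + (-3.25)·(0.25)) / 3 = 6.25/3 = 2.0833
  s[Y,Y] = ((-2.75)·(-2.75) + (1.25)·(1.25) + (3.25)·(3.25) + (-1.75)·(-1.75)) / 3 = 22.75/3 = 7.5833
  s[Y,Z] = ((-2.75)·(-1.75) + (1.25)·(0.25) + (3.25)·(1.25) + (-1.75)·(0.25)) / 3 = 8.75/3 = 2.9167
  s[Z,Z] = ((-1.75)·(-1.75) + (0.25)·(0.25) + (1.25)·(1.25) + (0.25)·(0.25)) / 3 = 4.75/3 = 1.5833
  Sample standard deviations s_i = √(s[i,i]):
  s(X) = √(10.9167) = 3.304
  s(Y) = √(7.5833) = 2.7538
  s(Z) = √(1.5833) = 1.2583

Step 3 — r_{ij} = s_{ij} / (s_i · s_j):
  r[X,X] = 1 (diagonal).
  r[X,Y] = 7.4167 / (3.304 · 2.7538) = 7.4167 / 9.0986 = 0.8151
  r[X,Z] = 2.0833 / (3.304 · 1.2583) = 2.0833 / 4.1575 = 0.5011
  r[Y,Y] = 1 (diagonal).
  r[Y,Z] = 2.9167 / (2.7538 · 1.2583) = 2.9167 / 3.4651 = 0.8417
  r[Z,Z] = 1 (diagonal).

R is symmetric with unit diagonal. Assembling:

R = [[1, 0.8151, 0.5011],
 [0.8151, 1, 0.8417],
 [0.5011, 0.8417, 1]]


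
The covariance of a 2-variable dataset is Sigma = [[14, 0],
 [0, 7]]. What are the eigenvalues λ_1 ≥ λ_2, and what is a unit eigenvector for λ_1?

Step 1 — characteristic polynomial of 2×2 Sigma:
  det(Sigma - λI) = λ² - trace · λ + det = 0.
  trace = 14 + 7 = 21, det = 14·7 - (0)² = 98.
Step 2 — discriminant:
  Δ = trace² - 4·det = 441 - 392 = 49.
Step 3 — eigenvalues:
  λ = (trace ± √Δ)/2 = (21 ± 7)/2,
  λ_1 = 14,  λ_2 = 7.

Step 4 — unit eigenvector for λ_1: Sigma is diagonal, so its eigenvectors are the coordinate axes. λ_1 = 14 is the diagonal entry on the first coordinate axis, hence
  v_1 = (1, 0) (||v_1|| = 1).

λ_1 = 14,  λ_2 = 7;  v_1 ≈ (1, 0)


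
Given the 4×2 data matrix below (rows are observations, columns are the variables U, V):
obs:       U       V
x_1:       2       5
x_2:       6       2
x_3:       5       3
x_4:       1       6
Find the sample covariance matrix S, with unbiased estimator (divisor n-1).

Step 1 — column means:
  mean(U) = (2 + 6 + 5 + 1) / 4 = 14/4 = 3.5
  mean(V) = (5 + 2 + 3 + 6) / 4 = 16/4 = 4

Step 2 — sample covariance S[i,j] = (1/(n-1)) · Σ_k (x_{k,i} - mean_i) · (x_{k,j} - mean_j), with n-1 = 3.
  S[U,U] = ((-1.5)·(-1.5) + (2.5)·(2.5) + (1.5)·(1.5) + (-2.5)·(-2.5)) / 3 = 17/3 = 5.6667
  S[U,V] = ((-1.5)·(1) + (2.5)·(-2) + (1.5)·(-1) + (-2.5)·(2)) / 3 = -13/3 = -4.3333
  S[V,V] = ((1)·(1) + (-2)·(-2) + (-1)·(-1) + (2)·(2)) / 3 = 10/3 = 3.3333

S is symmetric (S[j,i] = S[i,j]). Assembling:

S = [[5.6667, -4.3333],
 [-4.3333, 3.3333]]


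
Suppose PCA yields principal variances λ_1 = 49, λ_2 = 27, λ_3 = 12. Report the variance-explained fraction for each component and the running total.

Step 1 — total variance = trace(Sigma) = Σ λ_i = 49 + 27 + 12 = 88.

Step 2 — fraction explained by component i = λ_i / Σ λ:
  PC1: 49/88 = 0.5568
  PC2: 27/88 = 0.3068
  PC3: 12/88 = 0.1364

Step 3 — cumulative fraction after k components = (λ_1 + ... + λ_k) / Σ λ:
  k = 1: 49/88 = 0.5568
  k = 2: (49 + 27)/88 = 76/88 = 0.8636
  k = 3: (49 + 27 + 12)/88 = 88/88 = 1

Summary (fraction, with percent):

explained: PC1 0.5568 (55.68%), PC2 0.3068 (30.68%), PC3 0.1364 (13.64%);  cumulative: 0.5568, 0.8636, 1


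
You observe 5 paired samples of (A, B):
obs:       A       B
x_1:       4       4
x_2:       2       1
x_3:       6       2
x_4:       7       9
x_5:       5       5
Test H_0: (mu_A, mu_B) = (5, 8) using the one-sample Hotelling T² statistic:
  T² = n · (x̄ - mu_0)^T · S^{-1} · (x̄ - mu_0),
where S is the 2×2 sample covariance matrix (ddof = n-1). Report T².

Step 1 — sample mean vector:
  mean(A) = (4 + 2 + 6 + 7 + 5) / 5 = 24/5 = 4.8
  mean(B) = (4 + 1 + 2 + 9 + 5) / 5 = 21/5 = 4.2
  x̄ = (4.8, 4.2),  deviation x̄ - mu_0 = (4.8, 4.2) - (5, 8) = (-0.2, -3.8).

Step 2 — sample covariance matrix, S[i,j] = (1/(n-1)) · Σ_k (x_{k,i} - mean_i) · (x_{k,j} - mean_j), divisor n-1 = 4:
  S[A,A] = ((-0.8)·(-0.8) + (-2.8)·(-2.8) + (1.2)·(1.2) + (2.2)·(2.2) + (0.2)·(0.2)) / 4 = 14.8/4 = 3.7
  S[A,B] = ((-0.8)·(-0.2) + (-2.8)·(-3.2) + (1.2)·(-2.2) + (2.2)·(4.8) + (0.2)·(0.8)) / 4 = 17.2/4 = 4.3
  S[B,B] = ((-0.2)·(-0.2) + (-3.2)·(-3.2) + (-2.2)·(-2.2) + (4.8)·(4.8) + (0.8)·(0.8)) / 4 = 38.8/4 = 9.7
  S = [[3.7, 4.3],
 [4.3, 9.7]].

Step 3 — invert S. det(S) = 3.7·9.7 - (4.3)² = 17.4.
  S^{-1} = (1/det) · [[d, -b], [-b, a]] = [[0.5575, -0.2471],
 [-0.2471, 0.2126]].

Step 4 — quadratic form (x̄ - mu_0)^T · S^{-1} · (x̄ - mu_0):
  S^{-1} · (x̄ - mu_0) = (0.8276, -0.7586),
  (x̄ - mu_0)^T · [...] = (-0.2)·(0.8276) + (-3.8)·(-0.7586) = 2.7172.

Step 5 — scale by n: T² = 5 · 2.7172 = 13.5862.

T² ≈ 13.5862


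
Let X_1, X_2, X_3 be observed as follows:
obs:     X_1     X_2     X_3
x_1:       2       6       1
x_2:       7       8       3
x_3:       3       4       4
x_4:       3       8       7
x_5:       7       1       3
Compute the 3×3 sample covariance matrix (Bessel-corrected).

Step 1 — column means:
  mean(X_1) = (2 + 7 + 3 + 3 + 7) / 5 = 22/5 = 4.4
  mean(X_2) = (6 + 8 + 4 + 8 + 1) / 5 = 27/5 = 5.4
  mean(X_3) = (1 + 3 + 4 + 7 + 3) / 5 = 18/5 = 3.6

Step 2 — sample covariance S[i,j] = (1/(n-1)) · Σ_k (x_{k,i} - mean_i) · (x_{k,j} - mean_j), with n-1 = 4.
  S[X_1,X_1] = ((-2.4)·(-2.4) + (2.6)·(2.6) + (-1.4)·(-1.4) + (-1.4)·(-1.4) + (2.6)·(2.6)) / 4 = 23.2/4 = 5.8
  S[X_1,X_2] = ((-2.4)·(0.6) + (2.6)·(2.6) + (-1.4)·(-1.4) + (-1.4)·(2.6) + (2.6)·(-4.4)) / 4 = -7.8/4 = -1.95
  S[X_1,X_3] = ((-2.4)·(-2.6) + (2.6)·(-0.6) + (-1.4)·(0.4) + (-1.4)·(3.4) + (2.6)·(-0.6)) / 4 = -2.2/4 = -0.55
  S[X_2,X_2] = ((0.6)·(0.6) + (2.6)·(2.6) + (-1.4)·(-1.4) + (2.6)·(2.6) + (-4.4)·(-4.4)) / 4 = 35.2/4 = 8.8
  S[X_2,X_3] = ((0.6)·(-2.6) + (2.6)·(-0.6) + (-1.4)·(0.4) + (2.6)·(3.4) + (-4.4)·(-0.6)) / 4 = 7.8/4 = 1.95
  S[X_3,X_3] = ((-2.6)·(-2.6) + (-0.6)·(-0.6) + (0.4)·(0.4) + (3.4)·(3.4) + (-0.6)·(-0.6)) / 4 = 19.2/4 = 4.8

S is symmetric (S[j,i] = S[i,j]). Assembling:

S = [[5.8, -1.95, -0.55],
 [-1.95, 8.8, 1.95],
 [-0.55, 1.95, 4.8]]


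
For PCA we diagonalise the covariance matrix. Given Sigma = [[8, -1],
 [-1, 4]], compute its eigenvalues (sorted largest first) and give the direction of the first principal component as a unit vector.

Step 1 — characteristic polynomial of 2×2 Sigma:
  det(Sigma - λI) = λ² - trace · λ + det = 0.
  trace = 8 + 4 = 12, det = 8·4 - (-1)² = 31.
Step 2 — discriminant:
  Δ = trace² - 4·det = 144 - 124 = 20.
Step 3 — eigenvalues:
  λ = (trace ± √Δ)/2 = (12 ± 4.4721)/2,
  λ_1 = 8.2361,  λ_2 = 3.7639.

Step 4 — unit eigenvector for λ_1: solve (Sigma - λ_1 I)v = 0. First row:
  (8 - 8.2361)·v_x + (-1)·v_y = 0, i.e. (-0.2361)·v_x + (-1)·v_y = 0,
  so v ∝ (b, λ_1 - a) = (-1, 0.2361); multiply by -1 so the first entry is positive: u = (1, -0.2361).
  ||u|| = √((1)² + (-0.2361)²) = √(1.0557) ≈ 1.0275,
  v_1 = u/||u|| ≈ (0.9732, -0.2298) (||v_1|| = 1).

λ_1 = 8.2361,  λ_2 = 3.7639;  v_1 ≈ (0.9732, -0.2298)


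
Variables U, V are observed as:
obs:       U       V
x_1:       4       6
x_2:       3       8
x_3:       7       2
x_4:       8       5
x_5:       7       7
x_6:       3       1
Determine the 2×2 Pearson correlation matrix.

Step 1 — column means:
  mean(U) = (4 + 3 + 7 + 8 + 7 + 3) / 6 = 32/6 = 5.3333
  mean(V) = (6 + 8 + 2 + 5 + 7 + 1) / 6 = 29/6 = 4.8333

Step 2 — sample variances and covariances s[i,j] = (1/(n-1)) · Σ_k (x_{k,i} - mean_i) · (x_{k,j} - mean_j), with n-1 = 5:
  s[U,U] = ((-1.3333)·(-1.3333) + (-2.3333)·(-2.3333) + (1.6667)·(1.6667) + (2.6667)·(2.6667) + (1.6667)·(1.6667) + (-2.3333)·(-2.3333)) / 5 = 25.3333/5 = 5.0667
  s[U,V] = ((-1.3333)·(1.1667) + (-2.3333)·(3.1667) + (1.6667)·(-2.8333) + (2.6667)·(0.1667) + (1.6667)·(2.1667) + (-2.3333)·(-3.8333)) / 5 = -0.6667/5 = -0.1333
  s[V,V] = ((1.1667)·(1.1667) + (3.1667)·(3.1667) + (-2.8333)·(-2.8333) + (0.1667)·(0.1667) + (2.1667)·(2.1667) + (-3.8333)·(-3.8333)) / 5 = 38.8333/5 = 7.7667
  Sample standard deviations s_i = √(s[i,i]):
  s(U) = √(5.0667) = 2.2509
  s(V) = √(7.7667) = 2.7869

Step 3 — r_{ij} = s_{ij} / (s_i · s_j):
  r[U,U] = 1 (diagonal).
  r[U,V] = -0.1333 / (2.2509 · 2.7869) = -0.1333 / 6.273 = -0.0213
  r[V,V] = 1 (diagonal).

R is symmetric with unit diagonal. Assembling:

R = [[1, -0.0213],
 [-0.0213, 1]]


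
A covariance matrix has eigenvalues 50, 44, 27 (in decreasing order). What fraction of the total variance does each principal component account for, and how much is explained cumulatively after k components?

Step 1 — total variance = trace(Sigma) = Σ λ_i = 50 + 44 + 27 = 121.

Step 2 — fraction explained by component i = λ_i / Σ λ:
  PC1: 50/121 = 0.4132
  PC2: 44/121 = 0.3636
  PC3: 27/121 = 0.2231

Step 3 — cumulative fraction after k components = (λ_1 + ... + λ_k) / Σ λ:
  k = 1: 50/121 = 0.4132
  k = 2: (50 + 44)/121 = 94/121 = 0.7769
  k = 3: (50 + 44 + 27)/121 = 121/121 = 1

Summary (fraction, with percent):

explained: PC1 0.4132 (41.32%), PC2 0.3636 (36.36%), PC3 0.2231 (22.31%);  cumulative: 0.4132, 0.7769, 1


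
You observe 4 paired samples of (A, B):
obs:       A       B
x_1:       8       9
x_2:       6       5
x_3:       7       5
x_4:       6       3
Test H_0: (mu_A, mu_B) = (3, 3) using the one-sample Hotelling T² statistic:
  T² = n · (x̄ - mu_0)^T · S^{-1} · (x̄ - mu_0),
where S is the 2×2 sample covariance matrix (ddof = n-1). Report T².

Step 1 — sample mean vector:
  mean(A) = (8 + 6 + 7 + 6) / 4 = 27/4 = 6.75
  mean(B) = (9 + 5 + 5 + 3) / 4 = 22/4 = 5.5
  x̄ = (6.75, 5.5),  deviation x̄ - mu_0 = (6.75, 5.5) - (3, 3) = (3.75, 2.5).

Step 2 — sample covariance matrix, S[i,j] = (1/(n-1)) · Σ_k (x_{k,i} - mean_i) · (x_{k,j} - mean_j), divisor n-1 = 3:
  S[A,A] = ((1.25)·(1.25) + (-0.75)·(-0.75) + (0.25)·(0.25) + (-0.75)·(-0.75)) / 3 = 2.75/3 = 0.9167
  S[A,B] = ((1.25)·(3.5) + (-0.75)·(-0.5) + (0.25)·(-0.5) + (-0.75)·(-2.5)) / 3 = 6.5/3 = 2.1667
  S[B,B] = ((3.5)·(3.5) + (-0.5)·(-0.5) + (-0.5)·(-0.5) + (-2.5)·(-2.5)) / 3 = 19/3 = 6.3333
  S = [[0.9167, 2.1667],
 [2.1667, 6.3333]].

Step 3 — invert S. det(S) = 0.9167·6.3333 - (2.1667)² = 1.1111.
  S^{-1} = (1/det) · [[d, -b], [-b, a]] = [[5.7, -1.95],
 [-1.95, 0.825]].

Step 4 — quadratic form (x̄ - mu_0)^T · S^{-1} · (x̄ - mu_0):
  S^{-1} · (x̄ - mu_0) = (16.5, -5.25),
  (x̄ - mu_0)^T · [...] = (3.75)·(16.5) + (2.5)·(-5.25) = 48.75.

Step 5 — scale by n: T² = 4 · 48.75 = 195.

T² ≈ 195


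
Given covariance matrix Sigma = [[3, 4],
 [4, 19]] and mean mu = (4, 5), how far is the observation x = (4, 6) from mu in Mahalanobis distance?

Step 1 — centre the observation: (x - mu) = (0, 1).

Step 2 — invert Sigma. det(Sigma) = 3·19 - (4)² = 41.
  Sigma^{-1} = (1/det) · [[d, -b], [-b, a]] = [[0.4634, -0.0976],
 [-0.0976, 0.0732]].

Step 3 — form the quadratic (x - mu)^T · Sigma^{-1} · (x - mu):
  Sigma^{-1} · (x - mu) = (-0.0976, 0.0732).
  (x - mu)^T · [Sigma^{-1} · (x - mu)] = (0)·(-0.0976) + (1)·(0.0732) = 0.0732.

Step 4 — take square root: d = √(0.0732) ≈ 0.2705.

d(x, mu) = √(0.0732) ≈ 0.2705


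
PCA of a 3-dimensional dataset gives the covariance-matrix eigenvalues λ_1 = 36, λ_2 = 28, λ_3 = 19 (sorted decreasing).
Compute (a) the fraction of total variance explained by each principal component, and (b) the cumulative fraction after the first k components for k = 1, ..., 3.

Step 1 — total variance = trace(Sigma) = Σ λ_i = 36 + 28 + 19 = 83.

Step 2 — fraction explained by component i = λ_i / Σ λ:
  PC1: 36/83 = 0.4337
  PC2: 28/83 = 0.3373
  PC3: 19/83 = 0.2289

Step 3 — cumulative fraction after k components = (λ_1 + ... + λ_k) / Σ λ:
  k = 1: 36/83 = 0.4337
  k = 2: (36 + 28)/83 = 64/83 = 0.7711
  k = 3: (36 + 28 + 19)/83 = 83/83 = 1

Summary (fraction, with percent):

explained: PC1 0.4337 (43.37%), PC2 0.3373 (33.73%), PC3 0.2289 (22.89%);  cumulative: 0.4337, 0.7711, 1


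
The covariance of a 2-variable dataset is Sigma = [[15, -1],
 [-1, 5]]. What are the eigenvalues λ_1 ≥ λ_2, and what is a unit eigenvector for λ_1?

Step 1 — characteristic polynomial of 2×2 Sigma:
  det(Sigma - λI) = λ² - trace · λ + det = 0.
  trace = 15 + 5 = 20, det = 15·5 - (-1)² = 74.
Step 2 — discriminant:
  Δ = trace² - 4·det = 400 - 296 = 104.
Step 3 — eigenvalues:
  λ = (trace ± √Δ)/2 = (20 ± 10.198)/2,
  λ_1 = 15.099,  λ_2 = 4.901.

Step 4 — unit eigenvector for λ_1: solve (Sigma - λ_1 I)v = 0. First row:
  (15 - 15.099)·v_x + (-1)·v_y = 0, i.e. (-0.099)·v_x + (-1)·v_y = 0,
  so v ∝ (b, λ_1 - a) = (-1, 0.099); multiply by -1 so the first entry is positive: u = (1, -0.099).
  ||u|| = √((1)² + (-0.099)²) = √(1.0098) ≈ 1.0049,
  v_1 = u/||u|| ≈ (0.9951, -0.0985) (||v_1|| = 1).

λ_1 = 15.099,  λ_2 = 4.901;  v_1 ≈ (0.9951, -0.0985)


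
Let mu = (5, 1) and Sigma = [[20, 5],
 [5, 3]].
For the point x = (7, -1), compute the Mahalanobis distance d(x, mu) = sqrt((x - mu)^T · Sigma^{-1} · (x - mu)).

Step 1 — centre the observation: (x - mu) = (2, -2).

Step 2 — invert Sigma. det(Sigma) = 20·3 - (5)² = 35.
  Sigma^{-1} = (1/det) · [[d, -b], [-b, a]] = [[0.0857, -0.1429],
 [-0.1429, 0.5714]].

Step 3 — form the quadratic (x - mu)^T · Sigma^{-1} · (x - mu):
  Sigma^{-1} · (x - mu) = (0.4571, -1.4286).
  (x - mu)^T · [Sigma^{-1} · (x - mu)] = (2)·(0.4571) + (-2)·(-1.4286) = 3.7714.

Step 4 — take square root: d = √(3.7714) ≈ 1.942.

d(x, mu) = √(3.7714) ≈ 1.942


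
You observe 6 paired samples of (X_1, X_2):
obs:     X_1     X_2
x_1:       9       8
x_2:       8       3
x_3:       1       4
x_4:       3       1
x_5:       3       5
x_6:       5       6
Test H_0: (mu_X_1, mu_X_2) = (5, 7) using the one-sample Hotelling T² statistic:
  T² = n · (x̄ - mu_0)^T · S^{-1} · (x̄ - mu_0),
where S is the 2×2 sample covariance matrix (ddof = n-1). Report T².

Step 1 — sample mean vector:
  mean(X_1) = (9 + 8 + 1 + 3 + 3 + 5) / 6 = 29/6 = 4.8333
  mean(X_2) = (8 + 3 + 4 + 1 + 5 + 6) / 6 = 27/6 = 4.5
  x̄ = (4.8333, 4.5),  deviation x̄ - mu_0 = (4.8333, 4.5) - (5, 7) = (-0.1667, -2.5).

Step 2 — sample covariance matrix, S[i,j] = (1/(n-1)) · Σ_k (x_{k,i} - mean_i) · (x_{k,j} - mean_j), divisor n-1 = 5:
  S[X_1,X_1] = ((4.1667)·(4.1667) + (3.1667)·(3.1667) + (-3.8333)·(-3.8333) + (-1.8333)·(-1.8333) + (-1.8333)·(-1.8333) + (0.1667)·(0.1667)) / 5 = 48.8333/5 = 9.7667
  S[X_1,X_2] = ((4.1667)·(3.5) + (3.1667)·(-1.5) + (-3.8333)·(-0.5) + (-1.8333)·(-3.5) + (-1.8333)·(0.5) + (0.1667)·(1.5)) / 5 = 17.5/5 = 3.5
  S[X_2,X_2] = ((3.5)·(3.5) + (-1.5)·(-1.5) + (-0.5)·(-0.5) + (-3.5)·(-3.5) + (0.5)·(0.5) + (1.5)·(1.5)) / 5 = 29.5/5 = 5.9
  S = [[9.7667, 3.5],
 [3.5, 5.9]].

Step 3 — invert S. det(S) = 9.7667·5.9 - (3.5)² = 45.3733.
  S^{-1} = (1/det) · [[d, -b], [-b, a]] = [[0.13, -0.0771],
 [-0.0771, 0.2153]].

Step 4 — quadratic form (x̄ - mu_0)^T · S^{-1} · (x̄ - mu_0):
  S^{-1} · (x̄ - mu_0) = (0.1712, -0.5253),
  (x̄ - mu_0)^T · [...] = (-0.1667)·(0.1712) + (-2.5)·(-0.5253) = 1.2847.

Step 5 — scale by n: T² = 6 · 1.2847 = 7.7079.

T² ≈ 7.7079


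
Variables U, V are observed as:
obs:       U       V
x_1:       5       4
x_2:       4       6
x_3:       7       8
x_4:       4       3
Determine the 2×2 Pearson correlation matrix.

Step 1 — column means:
  mean(U) = (5 + 4 + 7 + 4) / 4 = 20/4 = 5
  mean(V) = (4 + 6 + 8 + 3) / 4 = 21/4 = 5.25

Step 2 — sample variances and covariances s[i,j] = (1/(n-1)) · Σ_k (x_{k,i} - mean_i) · (x_{k,j} - mean_j), with n-1 = 3:
  s[U,U] = ((0)·(0) + (-1)·(-1) + (2)·(2) + (-1)·(-1)) / 3 = 6/3 = 2
  s[U,V] = ((0)·(-1.25) + (-1)·(0.75) + (2)·(2.75) + (-1)·(-2.25)) / 3 = 7/3 = 2.3333
  s[V,V] = ((-1.25)·(-1.25) + (0.75)·(0.75) + (2.75)·(2.75) + (-2.25)·(-2.25)) / 3 = 14.75/3 = 4.9167
  Sample standard deviations s_i = √(s[i,i]):
  s(U) = √(2) = 1.4142
  s(V) = √(4.9167) = 2.2174

Step 3 — r_{ij} = s_{ij} / (s_i · s_j):
  r[U,U] = 1 (diagonal).
  r[U,V] = 2.3333 / (1.4142 · 2.2174) = 2.3333 / 3.1358 = 0.7441
  r[V,V] = 1 (diagonal).

R is symmetric with unit diagonal. Assembling:

R = [[1, 0.7441],
 [0.7441, 1]]


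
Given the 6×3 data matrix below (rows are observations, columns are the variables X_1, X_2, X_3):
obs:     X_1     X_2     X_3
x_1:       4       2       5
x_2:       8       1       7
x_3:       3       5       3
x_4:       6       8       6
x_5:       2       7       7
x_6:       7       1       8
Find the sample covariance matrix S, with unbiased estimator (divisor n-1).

Step 1 — column means:
  mean(X_1) = (4 + 8 + 3 + 6 + 2 + 7) / 6 = 30/6 = 5
  mean(X_2) = (2 + 1 + 5 + 8 + 7 + 1) / 6 = 24/6 = 4
  mean(X_3) = (5 + 7 + 3 + 6 + 7 + 8) / 6 = 36/6 = 6

Step 2 — sample covariance S[i,j] = (1/(n-1)) · Σ_k (x_{k,i} - mean_i) · (x_{k,j} - mean_j), with n-1 = 5.
  S[X_1,X_1] = ((-1)·(-1) + (3)·(3) + (-2)·(-2) + (1)·(1) + (-3)·(-3) + (2)·(2)) / 5 = 28/5 = 5.6
  S[X_1,X_2] = ((-1)·(-2) + (3)·(-3) + (-2)·(1) + (1)·(4) + (-3)·(3) + (2)·(-3)) / 5 = -20/5 = -4
  S[X_1,X_3] = ((-1)·(-1) + (3)·(1) + (-2)·(-3) + (1)·(0) + (-3)·(1) + (2)·(2)) / 5 = 11/5 = 2.2
  S[X_2,X_2] = ((-2)·(-2) + (-3)·(-3) + (1)·(1) + (4)·(4) + (3)·(3) + (-3)·(-3)) / 5 = 48/5 = 9.6
  S[X_2,X_3] = ((-2)·(-1) + (-3)·(1) + (1)·(-3) + (4)·(0) + (3)·(1) + (-3)·(2)) / 5 = -7/5 = -1.4
  S[X_3,X_3] = ((-1)·(-1) + (1)·(1) + (-3)·(-3) + (0)·(0) + (1)·(1) + (2)·(2)) / 5 = 16/5 = 3.2

S is symmetric (S[j,i] = S[i,j]). Assembling:

S = [[5.6, -4, 2.2],
 [-4, 9.6, -1.4],
 [2.2, -1.4, 3.2]]


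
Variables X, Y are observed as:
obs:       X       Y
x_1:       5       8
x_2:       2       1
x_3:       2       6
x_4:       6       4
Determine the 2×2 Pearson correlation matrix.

Step 1 — column means:
  mean(X) = (5 + 2 + 2 + 6) / 4 = 15/4 = 3.75
  mean(Y) = (8 + 1 + 6 + 4) / 4 = 19/4 = 4.75

Step 2 — sample variances and covariances s[i,j] = (1/(n-1)) · Σ_k (x_{k,i} - mean_i) · (x_{k,j} - mean_j), with n-1 = 3:
  s[X,X] = ((1.25)·(1.25) + (-1.75)·(-1.75) + (-1.75)·(-1.75) + (2.25)·(2.25)) / 3 = 12.75/3 = 4.25
  s[X,Y] = ((1.25)·(3.25) + (-1.75)·(-3.75) + (-1.75)·(1.25) + (2.25)·(-0.75)) / 3 = 6.75/3 = 2.25
  s[Y,Y] = ((3.25)·(3.25) + (-3.75)·(-3.75) + (1.25)·(1.25) + (-0.75)·(-0.75)) / 3 = 26.75/3 = 8.9167
  Sample standard deviations s_i = √(s[i,i]):
  s(X) = √(4.25) = 2.0616
  s(Y) = √(8.9167) = 2.9861

Step 3 — r_{ij} = s_{ij} / (s_i · s_j):
  r[X,X] = 1 (diagonal).
  r[X,Y] = 2.25 / (2.0616 · 2.9861) = 2.25 / 6.156 = 0.3655
  r[Y,Y] = 1 (diagonal).

R is symmetric with unit diagonal. Assembling:

R = [[1, 0.3655],
 [0.3655, 1]]


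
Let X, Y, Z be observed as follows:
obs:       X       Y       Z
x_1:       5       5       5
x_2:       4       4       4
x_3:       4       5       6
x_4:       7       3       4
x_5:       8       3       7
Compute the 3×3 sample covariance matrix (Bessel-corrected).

Step 1 — column means:
  mean(X) = (5 + 4 + 4 + 7 + 8) / 5 = 28/5 = 5.6
  mean(Y) = (5 + 4 + 5 + 3 + 3) / 5 = 20/5 = 4
  mean(Z) = (5 + 4 + 6 + 4 + 7) / 5 = 26/5 = 5.2

Step 2 — sample covariance S[i,j] = (1/(n-1)) · Σ_k (x_{k,i} - mean_i) · (x_{k,j} - mean_j), with n-1 = 4.
  S[X,X] = ((-0.6)·(-0.6) + (-1.6)·(-1.6) + (-1.6)·(-1.6) + (1.4)·(1.4) + (2.4)·(2.4)) / 4 = 13.2/4 = 3.3
  S[X,Y] = ((-0.6)·(1) + (-1.6)·(0) + (-1.6)·(1) + (1.4)·(-1) + (2.4)·(-1)) / 4 = -6/4 = -1.5
  S[X,Z] = ((-0.6)·(-0.2) + (-1.6)·(-1.2) + (-1.6)·(0.8) + (1.4)·(-1.2) + (2.4)·(1.8)) / 4 = 3.4/4 = 0.85
  S[Y,Y] = ((1)·(1) + (0)·(0) + (1)·(1) + (-1)·(-1) + (-1)·(-1)) / 4 = 4/4 = 1
  S[Y,Z] = ((1)·(-0.2) + (0)·(-1.2) + (1)·(0.8) + (-1)·(-1.2) + (-1)·(1.8)) / 4 = 0/4 = 0
  S[Z,Z] = ((-0.2)·(-0.2) + (-1.2)·(-1.2) + (0.8)·(0.8) + (-1.2)·(-1.2) + (1.8)·(1.8)) / 4 = 6.8/4 = 1.7

S is symmetric (S[j,i] = S[i,j]). Assembling:

S = [[3.3, -1.5, 0.85],
 [-1.5, 1, 0],
 [0.85, 0, 1.7]]
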